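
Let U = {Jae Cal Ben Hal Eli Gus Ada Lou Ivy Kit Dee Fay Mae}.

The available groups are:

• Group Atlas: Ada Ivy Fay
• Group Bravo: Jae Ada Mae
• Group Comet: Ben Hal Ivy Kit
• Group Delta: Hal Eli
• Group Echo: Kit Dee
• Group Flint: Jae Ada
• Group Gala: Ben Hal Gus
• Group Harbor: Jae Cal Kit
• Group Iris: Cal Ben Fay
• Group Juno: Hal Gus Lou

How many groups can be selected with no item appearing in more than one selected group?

Echo, Flint, Iris, Juno are pairwise disjoint (Echo={Kit,Dee}; Flint={Jae,Ada}; Iris={Cal,Ben,Fay}; Juno={Hal,Gus,Lou}).
Every remaining group overlaps one of these, and no 5 of the listed groups are pairwise disjoint, so 4 is the maximum.

4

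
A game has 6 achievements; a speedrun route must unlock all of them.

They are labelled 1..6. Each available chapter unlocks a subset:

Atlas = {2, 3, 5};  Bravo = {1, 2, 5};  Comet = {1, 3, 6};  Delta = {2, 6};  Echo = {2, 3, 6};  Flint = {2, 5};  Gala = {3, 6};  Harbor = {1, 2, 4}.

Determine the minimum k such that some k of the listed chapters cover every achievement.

3

Take {Bravo, Comet, Harbor}. Their union is {1, 2, 3, 4, 5, 6}, which is all 6 achievements.
Only Harbor contains 4, so Harbor is forced; the remaining 3 achievements need at least 2 more chapters (each remaining chapter adds at most 2) — so at least 3 chapters are needed, and 3 is optimal.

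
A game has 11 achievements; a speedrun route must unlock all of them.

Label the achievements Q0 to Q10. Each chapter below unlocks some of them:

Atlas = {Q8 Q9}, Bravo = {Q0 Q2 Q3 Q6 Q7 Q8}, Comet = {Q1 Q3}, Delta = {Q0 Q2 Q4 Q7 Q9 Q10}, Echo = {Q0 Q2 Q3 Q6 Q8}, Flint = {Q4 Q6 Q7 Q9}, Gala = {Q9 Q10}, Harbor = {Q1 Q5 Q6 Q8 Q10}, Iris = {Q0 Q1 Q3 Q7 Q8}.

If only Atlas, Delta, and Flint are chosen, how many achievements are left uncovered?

Union of Atlas, Delta, Flint = {Q0, Q2, Q4, Q6, Q7, Q8, Q9, Q10}.
Not covered: Q1, Q3, Q5 — 3 achievements.

3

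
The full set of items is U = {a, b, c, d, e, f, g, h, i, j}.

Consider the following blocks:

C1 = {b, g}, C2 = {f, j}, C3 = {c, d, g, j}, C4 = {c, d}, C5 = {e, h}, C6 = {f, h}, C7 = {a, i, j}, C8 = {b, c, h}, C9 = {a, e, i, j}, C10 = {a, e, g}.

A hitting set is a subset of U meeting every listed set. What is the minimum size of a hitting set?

4

T = {c, g, h, j} meets every block (each contains at least one member of T), and |T| = 4.
The blocks C1, C4, C6, C9 are pairwise disjoint, so any hitting set needs a separate item for each — at least 4. Hence 4 is optimal.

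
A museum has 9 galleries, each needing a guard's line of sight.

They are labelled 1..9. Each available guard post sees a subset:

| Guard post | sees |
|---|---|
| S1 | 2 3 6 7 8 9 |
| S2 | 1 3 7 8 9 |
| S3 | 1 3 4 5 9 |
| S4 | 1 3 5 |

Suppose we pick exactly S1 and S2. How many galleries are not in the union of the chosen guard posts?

Union of S1, S2 = {1, 2, 3, 6, 7, 8, 9}.
Not covered: 4, 5 — 2 galleries.

2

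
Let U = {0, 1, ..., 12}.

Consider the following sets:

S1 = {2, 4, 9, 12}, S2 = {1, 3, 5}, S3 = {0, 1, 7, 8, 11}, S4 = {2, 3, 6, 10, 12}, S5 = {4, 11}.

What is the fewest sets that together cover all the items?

4

S1, S2, S3, and S4 cover everything between them: the union {0, 1, 2, 3, 4, 5, 6, 7, 8, 9, 10, 11, 12} is all of U.
Only S2 contains 5, so S2 is forced; the remaining 10 items need at least 3 more sets (each remaining set adds at most 4) — so at least 4 sets are needed, and 4 is optimal.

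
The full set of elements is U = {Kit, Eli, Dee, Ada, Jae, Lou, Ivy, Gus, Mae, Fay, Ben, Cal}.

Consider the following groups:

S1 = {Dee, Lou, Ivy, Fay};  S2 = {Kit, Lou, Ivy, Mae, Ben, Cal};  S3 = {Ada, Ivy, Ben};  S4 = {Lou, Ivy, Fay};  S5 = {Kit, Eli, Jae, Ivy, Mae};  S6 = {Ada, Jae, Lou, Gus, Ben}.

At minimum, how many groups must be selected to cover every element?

S1 and S2 and S5 and S6 together: S1 ∪ S2 ∪ S5 ∪ S6 = {Kit, Eli, Dee, Ada, Jae, Lou, Ivy, Gus, Mae, Fay, Ben, Cal} — every element is covered.
No 3 of the 6 groups cover everything (all 20 combinations miss at least one element), so 4 is optimal.

4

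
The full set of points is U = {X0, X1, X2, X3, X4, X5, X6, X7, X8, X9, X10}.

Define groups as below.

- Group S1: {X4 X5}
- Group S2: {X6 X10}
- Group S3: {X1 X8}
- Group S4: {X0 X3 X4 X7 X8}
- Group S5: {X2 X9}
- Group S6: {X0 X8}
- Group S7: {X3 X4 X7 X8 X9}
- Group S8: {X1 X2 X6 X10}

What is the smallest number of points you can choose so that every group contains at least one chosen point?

The 4 points {X4, X6, X8, X9} hit every group.
The groups S1, S2, S5, S6 are pairwise disjoint, so any hitting set needs a separate point for each — at least 4. Hence 4 is optimal.

4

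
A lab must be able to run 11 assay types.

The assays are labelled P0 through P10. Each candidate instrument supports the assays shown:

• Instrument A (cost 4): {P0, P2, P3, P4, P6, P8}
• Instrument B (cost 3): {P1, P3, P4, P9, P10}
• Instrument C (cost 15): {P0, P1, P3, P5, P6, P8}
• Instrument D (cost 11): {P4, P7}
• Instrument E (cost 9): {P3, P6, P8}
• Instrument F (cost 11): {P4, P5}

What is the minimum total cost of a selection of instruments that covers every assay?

A, B, D, F together cover every assay (A ∪ B ∪ D ∪ F = {P0, P1, P2, P3, P4, P5, P6, P7, P8, P9, P10}); total cost 4 + 3 + 11 + 11 = 29.
No covering selection has total cost below 29.

29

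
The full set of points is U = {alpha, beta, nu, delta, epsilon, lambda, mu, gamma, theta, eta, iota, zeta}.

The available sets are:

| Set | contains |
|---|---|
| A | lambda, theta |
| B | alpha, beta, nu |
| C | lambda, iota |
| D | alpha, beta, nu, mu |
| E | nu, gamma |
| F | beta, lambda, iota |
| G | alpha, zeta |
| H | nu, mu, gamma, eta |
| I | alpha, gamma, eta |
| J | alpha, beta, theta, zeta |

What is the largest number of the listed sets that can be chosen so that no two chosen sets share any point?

3

C, H, J are pairwise disjoint (C={lambda,iota}; H={nu,mu,gamma,eta}; J={alpha,beta,theta,zeta}).
Every remaining set overlaps one of these, and no 4 of the listed sets are pairwise disjoint, so 3 is the maximum.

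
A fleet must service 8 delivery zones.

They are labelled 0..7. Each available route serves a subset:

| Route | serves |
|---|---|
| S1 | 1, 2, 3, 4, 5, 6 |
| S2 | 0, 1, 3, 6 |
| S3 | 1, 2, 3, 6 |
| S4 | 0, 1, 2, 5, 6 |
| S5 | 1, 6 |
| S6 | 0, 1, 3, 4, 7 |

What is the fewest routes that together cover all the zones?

2

S1 and S6 together: S1 ∪ S6 = {0, 1, 2, 3, 4, 5, 6, 7} — every zone is covered.
No single route has all 8 zones (the largest, S1, has 6), so 2 is optimal.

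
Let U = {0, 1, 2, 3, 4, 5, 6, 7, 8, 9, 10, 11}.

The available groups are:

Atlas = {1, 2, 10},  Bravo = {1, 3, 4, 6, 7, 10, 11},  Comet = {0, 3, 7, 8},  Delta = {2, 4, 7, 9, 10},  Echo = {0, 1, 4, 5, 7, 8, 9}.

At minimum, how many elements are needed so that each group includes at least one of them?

The 2 elements {1, 7} hit every group.
The groups Atlas, Comet are pairwise disjoint, so any hitting set needs a separate element for each — at least 2. Hence 2 is optimal.

2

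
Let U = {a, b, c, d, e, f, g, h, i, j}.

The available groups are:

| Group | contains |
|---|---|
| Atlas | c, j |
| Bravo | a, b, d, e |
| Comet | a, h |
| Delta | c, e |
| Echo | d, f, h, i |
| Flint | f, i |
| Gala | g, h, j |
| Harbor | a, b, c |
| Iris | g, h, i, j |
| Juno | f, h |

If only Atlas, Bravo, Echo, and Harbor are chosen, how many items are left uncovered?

1

Union of Atlas, Bravo, Echo, Harbor = {a, b, c, d, e, f, h, i, j}.
Not covered: g — 1 item.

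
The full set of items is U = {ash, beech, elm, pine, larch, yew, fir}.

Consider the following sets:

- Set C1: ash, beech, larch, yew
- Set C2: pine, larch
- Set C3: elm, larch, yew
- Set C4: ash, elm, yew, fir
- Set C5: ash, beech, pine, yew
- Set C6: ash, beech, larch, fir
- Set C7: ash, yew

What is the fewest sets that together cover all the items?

3

C2 and C4 and C6 together: C2 ∪ C4 ∪ C6 = {ash, beech, elm, pine, larch, yew, fir} — every item is covered.
No 2 of the 7 sets cover everything (all 21 combinations miss at least one item), so 3 is optimal.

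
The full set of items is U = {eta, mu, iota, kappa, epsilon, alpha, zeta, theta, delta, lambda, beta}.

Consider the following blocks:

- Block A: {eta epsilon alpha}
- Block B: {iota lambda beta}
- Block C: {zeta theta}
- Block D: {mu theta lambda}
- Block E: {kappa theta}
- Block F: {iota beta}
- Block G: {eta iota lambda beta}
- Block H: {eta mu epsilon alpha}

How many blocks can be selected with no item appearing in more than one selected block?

C, F, H are pairwise disjoint (C={zeta,theta}; F={iota,beta}; H={eta,mu,epsilon,alpha}).
Every remaining block overlaps one of these, and no 4 of the listed blocks are pairwise disjoint, so 3 is the maximum.

3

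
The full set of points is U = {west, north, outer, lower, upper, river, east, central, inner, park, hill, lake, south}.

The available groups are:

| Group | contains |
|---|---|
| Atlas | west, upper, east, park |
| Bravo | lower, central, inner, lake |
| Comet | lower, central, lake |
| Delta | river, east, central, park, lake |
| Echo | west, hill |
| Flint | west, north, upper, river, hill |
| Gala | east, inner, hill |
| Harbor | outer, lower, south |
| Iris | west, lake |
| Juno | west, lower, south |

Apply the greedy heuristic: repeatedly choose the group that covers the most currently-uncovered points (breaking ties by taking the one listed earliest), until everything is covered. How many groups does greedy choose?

4

Greedy: pick Delta (covers 5 new) → pick Flint (covers 4 new) → pick Harbor (covers 3 new) → pick Bravo (covers 1 new). Total picks: 4.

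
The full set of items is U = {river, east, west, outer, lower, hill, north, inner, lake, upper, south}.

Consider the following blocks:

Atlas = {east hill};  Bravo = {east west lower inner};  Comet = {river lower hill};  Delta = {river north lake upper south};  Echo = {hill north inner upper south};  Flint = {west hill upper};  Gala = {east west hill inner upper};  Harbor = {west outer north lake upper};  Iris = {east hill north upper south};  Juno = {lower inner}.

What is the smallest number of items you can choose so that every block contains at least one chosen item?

H = {hill, inner, upper} meets every block (each contains at least one member of H), and |H| = 3.
The blocks Atlas, Harbor, Juno are pairwise disjoint, so any hitting set needs a separate item for each — at least 3. Hence 3 is optimal.

3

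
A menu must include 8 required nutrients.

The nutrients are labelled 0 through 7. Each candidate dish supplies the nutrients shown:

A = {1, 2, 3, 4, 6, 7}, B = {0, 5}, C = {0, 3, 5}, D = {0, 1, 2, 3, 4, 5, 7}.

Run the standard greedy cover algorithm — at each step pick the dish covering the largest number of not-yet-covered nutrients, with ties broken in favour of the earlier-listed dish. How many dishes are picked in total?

Greedy: pick D (covers 7 new) → pick A (covers 1 new). Total picks: 2.

2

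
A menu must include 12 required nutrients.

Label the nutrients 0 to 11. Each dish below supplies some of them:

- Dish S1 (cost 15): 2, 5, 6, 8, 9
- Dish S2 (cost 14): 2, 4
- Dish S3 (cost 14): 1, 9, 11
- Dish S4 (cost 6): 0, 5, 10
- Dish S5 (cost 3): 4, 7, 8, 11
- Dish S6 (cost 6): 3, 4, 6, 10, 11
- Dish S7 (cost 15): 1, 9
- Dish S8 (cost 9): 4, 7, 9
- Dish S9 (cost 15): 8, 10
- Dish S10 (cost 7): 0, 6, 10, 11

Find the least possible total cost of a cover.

S2, S3, S4, S5, S6 together cover every nutrient (S2 ∪ S3 ∪ S4 ∪ S5 ∪ S6 = {0, 1, 2, 3, 4, 5, 6, 7, 8, 9, 10, 11}); total cost 14 + 14 + 6 + 3 + 6 = 43.
No covering selection has total cost below 43.

43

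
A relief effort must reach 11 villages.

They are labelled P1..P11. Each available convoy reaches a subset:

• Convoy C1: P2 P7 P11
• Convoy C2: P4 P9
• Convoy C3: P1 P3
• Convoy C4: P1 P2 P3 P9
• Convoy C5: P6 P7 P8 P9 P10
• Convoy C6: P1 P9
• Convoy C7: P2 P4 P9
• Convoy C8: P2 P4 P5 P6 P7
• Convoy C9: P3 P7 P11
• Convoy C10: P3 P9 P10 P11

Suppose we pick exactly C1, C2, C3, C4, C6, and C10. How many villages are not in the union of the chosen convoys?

3

Union of C1, C2, C3, C4, C6, C10 = {P1, P2, P3, P4, P7, P9, P10, P11}.
Not covered: P5, P6, P8 — 3 villages.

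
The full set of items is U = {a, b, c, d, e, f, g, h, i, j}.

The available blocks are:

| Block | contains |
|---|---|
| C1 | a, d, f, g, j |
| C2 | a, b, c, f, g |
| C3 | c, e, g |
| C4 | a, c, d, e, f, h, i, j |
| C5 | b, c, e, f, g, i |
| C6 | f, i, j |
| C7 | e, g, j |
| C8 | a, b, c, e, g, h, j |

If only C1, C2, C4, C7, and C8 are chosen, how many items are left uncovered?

Union of C1, C2, C4, C7, C8 = {a, b, c, d, e, f, g, h, i, j} — that's every item, so 0 are uncovered.

0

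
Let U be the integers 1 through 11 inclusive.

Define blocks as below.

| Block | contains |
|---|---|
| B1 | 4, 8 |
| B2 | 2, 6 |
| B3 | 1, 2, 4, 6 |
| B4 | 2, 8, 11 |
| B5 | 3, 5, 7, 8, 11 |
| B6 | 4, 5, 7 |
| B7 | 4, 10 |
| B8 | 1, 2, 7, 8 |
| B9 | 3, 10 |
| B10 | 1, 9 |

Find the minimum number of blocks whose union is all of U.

B3 and B5 and B7 and B10 together: B3 ∪ B5 ∪ B7 ∪ B10 = {1, 2, 3, 4, 5, 6, 7, 8, 9, 10, 11} — every point is covered.
No 3 of the 10 blocks cover everything (all 120 combinations miss at least one point), so 4 is optimal.

4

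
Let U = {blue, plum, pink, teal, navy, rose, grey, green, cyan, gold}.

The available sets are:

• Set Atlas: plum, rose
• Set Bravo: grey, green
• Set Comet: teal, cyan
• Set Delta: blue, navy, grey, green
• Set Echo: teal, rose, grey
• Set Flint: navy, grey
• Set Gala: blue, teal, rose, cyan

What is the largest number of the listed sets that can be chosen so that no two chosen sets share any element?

Atlas, Comet, Delta are pairwise disjoint (Atlas={plum,rose}; Comet={teal,cyan}; Delta={blue,navy,grey,green}).
Every remaining set overlaps one of these, and no 4 of the listed sets are pairwise disjoint, so 3 is the maximum.

3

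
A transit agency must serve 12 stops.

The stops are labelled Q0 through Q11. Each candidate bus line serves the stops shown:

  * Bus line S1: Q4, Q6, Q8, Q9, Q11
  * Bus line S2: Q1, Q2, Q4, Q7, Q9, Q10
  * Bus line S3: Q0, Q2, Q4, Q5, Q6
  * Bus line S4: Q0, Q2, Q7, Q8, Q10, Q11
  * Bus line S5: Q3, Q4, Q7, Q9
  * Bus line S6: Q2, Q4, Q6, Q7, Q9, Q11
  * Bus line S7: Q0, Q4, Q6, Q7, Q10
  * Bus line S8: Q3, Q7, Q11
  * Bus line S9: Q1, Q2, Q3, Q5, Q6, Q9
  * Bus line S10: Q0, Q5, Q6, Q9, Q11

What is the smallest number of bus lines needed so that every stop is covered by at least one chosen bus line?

Take {S4, S7, S9}. Their union is {Q0, Q1, Q2, Q3, Q4, Q5, Q6, Q7, Q8, Q9, Q10, Q11}, which is all 12 stops.
No 2 of the 10 bus lines cover everything (all 45 combinations miss at least one stop), so 3 is optimal.

3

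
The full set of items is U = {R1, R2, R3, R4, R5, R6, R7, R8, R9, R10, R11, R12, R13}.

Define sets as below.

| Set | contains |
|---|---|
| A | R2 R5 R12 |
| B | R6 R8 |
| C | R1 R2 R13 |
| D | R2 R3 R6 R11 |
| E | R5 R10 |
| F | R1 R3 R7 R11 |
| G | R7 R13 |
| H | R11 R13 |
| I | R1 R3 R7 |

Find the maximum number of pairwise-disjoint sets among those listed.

4

B, E, H, I are pairwise disjoint (B={R6,R8}; E={R5,R10}; H={R11,R13}; I={R1,R3,R7}).
Every remaining set overlaps one of these, and no 5 of the listed sets are pairwise disjoint, so 4 is the maximum.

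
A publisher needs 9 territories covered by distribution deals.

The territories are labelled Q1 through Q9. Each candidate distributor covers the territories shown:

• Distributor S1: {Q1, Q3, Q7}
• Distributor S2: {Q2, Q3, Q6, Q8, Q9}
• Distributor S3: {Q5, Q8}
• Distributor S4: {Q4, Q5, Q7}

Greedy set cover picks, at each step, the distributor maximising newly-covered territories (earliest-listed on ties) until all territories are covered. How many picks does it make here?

3

Greedy: pick S2 (covers 5 new) → pick S4 (covers 3 new) → pick S1 (covers 1 new). Total picks: 3.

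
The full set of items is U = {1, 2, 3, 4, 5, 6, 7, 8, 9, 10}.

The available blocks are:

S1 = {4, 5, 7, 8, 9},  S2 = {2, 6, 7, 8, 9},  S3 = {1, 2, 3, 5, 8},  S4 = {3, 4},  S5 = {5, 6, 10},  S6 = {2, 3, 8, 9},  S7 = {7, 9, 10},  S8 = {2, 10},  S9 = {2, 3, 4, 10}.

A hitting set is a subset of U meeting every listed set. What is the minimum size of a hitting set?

3

Take H = {3, 9, 10}. Each listed block contains at least one of these, so H is a hitting set of size 3.
No choice of 2 items meets every block, so 3 is the minimum.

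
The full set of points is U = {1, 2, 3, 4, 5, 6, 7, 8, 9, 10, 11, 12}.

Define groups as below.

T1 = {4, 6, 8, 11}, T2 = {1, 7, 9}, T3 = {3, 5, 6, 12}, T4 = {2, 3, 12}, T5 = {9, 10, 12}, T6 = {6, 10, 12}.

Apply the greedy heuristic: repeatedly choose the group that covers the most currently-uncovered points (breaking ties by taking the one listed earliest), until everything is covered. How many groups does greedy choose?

Greedy: pick T1 (covers 4 new) → pick T2 (covers 3 new) → pick T3 (covers 3 new) → pick T4 (covers 1 new) → pick T5 (covers 1 new). Total picks: 5.

5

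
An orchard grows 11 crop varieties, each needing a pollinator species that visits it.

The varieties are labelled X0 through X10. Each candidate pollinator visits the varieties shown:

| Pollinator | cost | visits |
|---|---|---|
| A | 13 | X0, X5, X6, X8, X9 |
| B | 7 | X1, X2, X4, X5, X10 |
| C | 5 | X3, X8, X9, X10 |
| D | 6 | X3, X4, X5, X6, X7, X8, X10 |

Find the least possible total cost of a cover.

26

A, B, D together cover every variety (A ∪ B ∪ D = {X0, X1, X2, X3, X4, X5, X6, X7, X8, X9, X10}); total cost 13 + 7 + 6 = 26.
The greedy pick D, B, C, A costs 31; no covering selection beats 26.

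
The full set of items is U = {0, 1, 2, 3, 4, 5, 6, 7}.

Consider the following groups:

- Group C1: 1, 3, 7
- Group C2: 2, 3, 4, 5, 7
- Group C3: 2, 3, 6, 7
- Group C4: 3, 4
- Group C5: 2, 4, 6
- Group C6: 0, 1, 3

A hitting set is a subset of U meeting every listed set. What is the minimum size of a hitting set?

H = {2, 3} meets every group (each contains at least one member of H), and |H| = 2.
The groups C1, C5 are pairwise disjoint, so any hitting set needs a separate item for each — at least 2. Hence 2 is optimal.

2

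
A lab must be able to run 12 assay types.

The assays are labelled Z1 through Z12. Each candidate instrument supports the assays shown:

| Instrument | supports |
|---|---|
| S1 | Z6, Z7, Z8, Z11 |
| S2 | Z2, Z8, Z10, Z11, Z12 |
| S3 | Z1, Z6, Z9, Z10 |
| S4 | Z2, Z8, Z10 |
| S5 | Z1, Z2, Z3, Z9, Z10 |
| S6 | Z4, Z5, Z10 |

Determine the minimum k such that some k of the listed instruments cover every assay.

S1 and S2 and S5 and S6 together: S1 ∪ S2 ∪ S5 ∪ S6 = {Z1, Z2, Z3, Z4, Z5, Z6, Z7, Z8, Z9, Z10, Z11, Z12} — every assay is covered.
Only S6 contains Z4, so S6 is forced; the remaining 9 assays need at least 3 more instruments (each remaining instrument adds at most 4) — so at least 4 instruments are needed, and 4 is optimal.

4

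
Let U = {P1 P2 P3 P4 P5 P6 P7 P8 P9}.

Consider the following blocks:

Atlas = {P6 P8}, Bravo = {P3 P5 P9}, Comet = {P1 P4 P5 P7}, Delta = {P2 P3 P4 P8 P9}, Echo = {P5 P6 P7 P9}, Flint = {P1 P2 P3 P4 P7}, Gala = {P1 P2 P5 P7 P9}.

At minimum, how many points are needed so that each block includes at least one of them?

The 3 points {P4, P5, P6} hit every block.
No choice of 2 points meets every block, so 3 is the minimum.

3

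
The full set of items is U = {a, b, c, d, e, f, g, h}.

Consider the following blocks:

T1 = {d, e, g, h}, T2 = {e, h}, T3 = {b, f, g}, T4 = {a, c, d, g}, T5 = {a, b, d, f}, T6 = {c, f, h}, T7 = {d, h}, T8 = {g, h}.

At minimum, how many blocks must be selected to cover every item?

3

Take {T2, T4, T5}. Their union is {a, b, c, d, e, f, g, h}, which is all 8 items.
No 2 of the 8 blocks cover everything (all 28 combinations miss at least one item), so 3 is optimal.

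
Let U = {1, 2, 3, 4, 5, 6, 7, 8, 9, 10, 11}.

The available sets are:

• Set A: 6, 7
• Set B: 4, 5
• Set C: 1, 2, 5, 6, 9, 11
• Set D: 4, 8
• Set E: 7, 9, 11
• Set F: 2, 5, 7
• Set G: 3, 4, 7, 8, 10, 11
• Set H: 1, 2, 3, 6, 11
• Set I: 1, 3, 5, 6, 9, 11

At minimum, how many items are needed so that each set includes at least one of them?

3

T = {4, 7, 11} meets every set (each contains at least one member of T), and |T| = 3.
No choice of 2 items meets every set, so 3 is the minimum.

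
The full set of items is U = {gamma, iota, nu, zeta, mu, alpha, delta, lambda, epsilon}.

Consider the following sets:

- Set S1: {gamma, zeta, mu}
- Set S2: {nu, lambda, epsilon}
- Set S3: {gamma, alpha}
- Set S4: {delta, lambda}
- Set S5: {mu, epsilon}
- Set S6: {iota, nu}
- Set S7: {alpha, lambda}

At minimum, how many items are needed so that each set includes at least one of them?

H = {gamma, iota, mu, lambda} meets every set (each contains at least one member of H), and |H| = 4.
The sets S3, S4, S5, S6 are pairwise disjoint, so any hitting set needs a separate item for each — at least 4. Hence 4 is optimal.

4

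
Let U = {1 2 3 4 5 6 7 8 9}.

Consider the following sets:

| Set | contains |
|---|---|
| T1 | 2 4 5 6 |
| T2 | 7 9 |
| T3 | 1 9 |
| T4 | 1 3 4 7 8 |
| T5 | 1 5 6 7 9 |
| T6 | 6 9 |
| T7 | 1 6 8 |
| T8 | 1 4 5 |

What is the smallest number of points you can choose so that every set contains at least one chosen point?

H = {5, 8, 9} meets every set (each contains at least one member of H), and |H| = 3.
No choice of 2 points meets every set, so 3 is the minimum.

3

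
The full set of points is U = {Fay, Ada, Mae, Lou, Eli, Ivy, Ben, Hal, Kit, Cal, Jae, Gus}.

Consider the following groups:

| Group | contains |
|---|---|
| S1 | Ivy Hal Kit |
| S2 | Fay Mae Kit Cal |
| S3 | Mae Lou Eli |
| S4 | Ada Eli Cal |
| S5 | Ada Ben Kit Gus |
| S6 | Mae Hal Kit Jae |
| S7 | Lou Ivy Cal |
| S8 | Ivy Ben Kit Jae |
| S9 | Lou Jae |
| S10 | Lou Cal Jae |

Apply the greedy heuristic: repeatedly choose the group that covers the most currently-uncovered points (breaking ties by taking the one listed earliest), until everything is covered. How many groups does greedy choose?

Greedy: pick S2 (covers 4 new) → pick S5 (covers 3 new) → pick S1 (covers 2 new) → pick S3 (covers 2 new) → pick S6 (covers 1 new). Total picks: 5.

5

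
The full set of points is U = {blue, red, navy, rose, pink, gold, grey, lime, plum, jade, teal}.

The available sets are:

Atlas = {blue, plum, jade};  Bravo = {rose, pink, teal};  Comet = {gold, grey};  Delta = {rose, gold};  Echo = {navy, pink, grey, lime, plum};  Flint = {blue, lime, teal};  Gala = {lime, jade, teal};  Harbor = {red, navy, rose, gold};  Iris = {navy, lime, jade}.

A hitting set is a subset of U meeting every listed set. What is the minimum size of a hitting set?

H = {blue, pink, gold, jade} meets every set (each contains at least one member of H), and |H| = 4.
No choice of 3 points meets every set, so 4 is the minimum.

4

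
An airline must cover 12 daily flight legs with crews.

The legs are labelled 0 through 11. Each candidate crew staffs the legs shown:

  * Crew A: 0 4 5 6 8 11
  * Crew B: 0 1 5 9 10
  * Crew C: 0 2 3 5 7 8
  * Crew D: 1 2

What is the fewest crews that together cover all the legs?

Take {A, B, C}. Their union is {0, 1, 2, 3, 4, 5, 6, 7, 8, 9, 10, 11}, which is all 12 legs.
Only C contains 3, so C is forced; the remaining 6 legs need at least 2 more crews (each remaining crew adds at most 3) — so at least 3 crews are needed, and 3 is optimal.

3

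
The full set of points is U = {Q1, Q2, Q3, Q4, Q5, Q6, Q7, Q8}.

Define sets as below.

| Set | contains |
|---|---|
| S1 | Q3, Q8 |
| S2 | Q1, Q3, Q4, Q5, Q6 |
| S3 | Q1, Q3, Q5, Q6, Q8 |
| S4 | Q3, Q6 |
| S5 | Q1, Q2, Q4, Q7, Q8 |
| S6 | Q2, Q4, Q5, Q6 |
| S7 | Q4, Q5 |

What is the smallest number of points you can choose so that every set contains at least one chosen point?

H = {Q3, Q4} meets every set (each contains at least one member of H), and |H| = 2.
The sets S1, S7 are pairwise disjoint, so any hitting set needs a separate point for each — at least 2. Hence 2 is optimal.

2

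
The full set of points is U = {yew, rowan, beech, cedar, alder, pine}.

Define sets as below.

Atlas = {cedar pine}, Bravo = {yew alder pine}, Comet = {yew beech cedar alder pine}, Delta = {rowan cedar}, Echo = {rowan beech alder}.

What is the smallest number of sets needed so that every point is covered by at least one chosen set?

2

Comet and Echo together: Comet ∪ Echo = {yew, rowan, beech, cedar, alder, pine} — every point is covered.
No single set has all 6 points (the largest, Comet, has 5), so 2 is optimal.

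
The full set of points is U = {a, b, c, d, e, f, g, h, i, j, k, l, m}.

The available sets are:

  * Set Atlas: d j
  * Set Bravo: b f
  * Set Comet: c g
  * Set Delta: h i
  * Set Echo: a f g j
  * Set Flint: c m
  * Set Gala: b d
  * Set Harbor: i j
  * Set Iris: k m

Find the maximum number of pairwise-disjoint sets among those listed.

Atlas, Bravo, Comet, Delta, Iris are pairwise disjoint (Atlas={d,j}; Bravo={b,f}; Comet={c,g}; Delta={h,i}; Iris={k,m}).
Every remaining set overlaps one of these, and no 6 of the listed sets are pairwise disjoint, so 5 is the maximum.

5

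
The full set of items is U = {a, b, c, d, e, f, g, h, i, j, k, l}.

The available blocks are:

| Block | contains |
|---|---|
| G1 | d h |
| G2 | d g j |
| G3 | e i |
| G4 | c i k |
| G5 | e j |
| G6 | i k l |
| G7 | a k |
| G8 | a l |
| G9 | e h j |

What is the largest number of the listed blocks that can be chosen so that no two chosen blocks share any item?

G1, G4, G5, G8 are pairwise disjoint (G1={d,h}; G4={c,i,k}; G5={e,j}; G8={a,l}).
Every remaining block overlaps one of these, and no 5 of the listed blocks are pairwise disjoint, so 4 is the maximum.

4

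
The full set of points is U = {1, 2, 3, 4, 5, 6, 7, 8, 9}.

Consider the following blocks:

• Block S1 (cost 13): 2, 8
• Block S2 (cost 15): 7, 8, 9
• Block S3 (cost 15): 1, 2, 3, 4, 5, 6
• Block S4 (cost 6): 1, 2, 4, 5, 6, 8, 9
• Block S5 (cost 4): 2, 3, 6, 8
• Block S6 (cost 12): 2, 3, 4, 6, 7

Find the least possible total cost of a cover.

S4, S6 together cover every point (S4 ∪ S6 = {1, 2, 3, 4, 5, 6, 7, 8, 9}); total cost 6 + 12 = 18.
The greedy pick S4, S5, S6 costs 22; no covering selection beats 18.

18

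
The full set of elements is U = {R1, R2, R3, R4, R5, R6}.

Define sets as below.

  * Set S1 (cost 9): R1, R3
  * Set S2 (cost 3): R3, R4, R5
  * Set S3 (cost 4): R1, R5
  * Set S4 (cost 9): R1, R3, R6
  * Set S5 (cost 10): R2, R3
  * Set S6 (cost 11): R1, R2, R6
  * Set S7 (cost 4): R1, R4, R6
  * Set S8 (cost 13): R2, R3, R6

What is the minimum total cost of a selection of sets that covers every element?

S2, S6 together cover every element (S2 ∪ S6 = {R1, R2, R3, R4, R5, R6}); total cost 3 + 11 = 14.
The greedy pick S2, S7, S5 costs 17; no covering selection beats 14.

14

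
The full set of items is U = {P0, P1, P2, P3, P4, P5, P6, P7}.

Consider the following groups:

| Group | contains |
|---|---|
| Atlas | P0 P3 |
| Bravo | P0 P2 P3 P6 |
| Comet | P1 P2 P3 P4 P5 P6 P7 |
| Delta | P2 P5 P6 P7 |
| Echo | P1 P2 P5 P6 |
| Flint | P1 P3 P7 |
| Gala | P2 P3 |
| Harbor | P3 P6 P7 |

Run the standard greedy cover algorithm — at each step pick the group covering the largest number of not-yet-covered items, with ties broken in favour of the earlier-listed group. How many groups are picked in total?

2

Greedy: pick Comet (covers 7 new) → pick Atlas (covers 1 new). Total picks: 2.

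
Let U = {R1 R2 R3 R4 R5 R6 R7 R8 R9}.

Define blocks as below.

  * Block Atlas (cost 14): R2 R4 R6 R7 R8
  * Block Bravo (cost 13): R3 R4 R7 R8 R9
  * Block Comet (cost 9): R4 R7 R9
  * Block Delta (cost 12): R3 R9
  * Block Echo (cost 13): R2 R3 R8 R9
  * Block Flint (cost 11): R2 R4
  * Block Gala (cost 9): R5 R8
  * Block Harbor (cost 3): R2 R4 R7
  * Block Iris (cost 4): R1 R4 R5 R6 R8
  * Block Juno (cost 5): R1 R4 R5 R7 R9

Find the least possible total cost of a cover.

Delta, Harbor, Iris together cover every element (Delta ∪ Harbor ∪ Iris = {R1, R2, R3, R4, R5, R6, R7, R8, R9}); total cost 12 + 3 + 4 = 19.
The greedy pick Iris, Harbor, Juno, Delta costs 24; no covering selection beats 19.

19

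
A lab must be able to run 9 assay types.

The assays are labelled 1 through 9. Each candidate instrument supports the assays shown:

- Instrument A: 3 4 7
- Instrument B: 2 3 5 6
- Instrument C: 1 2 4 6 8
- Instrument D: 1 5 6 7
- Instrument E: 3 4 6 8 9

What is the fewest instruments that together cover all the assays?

Take {B, D, E}. Their union is {1, 2, 3, 4, 5, 6, 7, 8, 9}, which is all 9 assays.
Only E contains 9, so E is forced; the remaining 4 assays need at least 2 more instruments (each remaining instrument adds at most 3) — so at least 3 instruments are needed, and 3 is optimal.

3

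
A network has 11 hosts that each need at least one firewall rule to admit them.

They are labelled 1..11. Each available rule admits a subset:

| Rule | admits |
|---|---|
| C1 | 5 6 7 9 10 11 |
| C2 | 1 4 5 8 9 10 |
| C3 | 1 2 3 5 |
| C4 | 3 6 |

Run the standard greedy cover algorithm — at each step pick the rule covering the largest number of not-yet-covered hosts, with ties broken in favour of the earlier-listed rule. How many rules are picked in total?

Greedy: pick C1 (covers 6 new) → pick C2 (covers 3 new) → pick C3 (covers 2 new). Total picks: 3.

3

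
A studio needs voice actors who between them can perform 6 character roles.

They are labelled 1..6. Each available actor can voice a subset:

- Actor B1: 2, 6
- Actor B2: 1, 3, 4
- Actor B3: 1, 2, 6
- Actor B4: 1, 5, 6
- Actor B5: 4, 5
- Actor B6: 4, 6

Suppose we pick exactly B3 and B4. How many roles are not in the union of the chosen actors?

2

Union of B3, B4 = {1, 2, 5, 6}.
Not covered: 3, 4 — 2 roles.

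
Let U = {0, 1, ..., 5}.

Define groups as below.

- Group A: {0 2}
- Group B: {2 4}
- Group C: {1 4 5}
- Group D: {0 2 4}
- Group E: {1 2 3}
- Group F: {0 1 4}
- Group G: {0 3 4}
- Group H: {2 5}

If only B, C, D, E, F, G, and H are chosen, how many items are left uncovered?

0

Union of B, C, D, E, F, G, H = {0, 1, 2, 3, 4, 5} — that's every item, so 0 are uncovered.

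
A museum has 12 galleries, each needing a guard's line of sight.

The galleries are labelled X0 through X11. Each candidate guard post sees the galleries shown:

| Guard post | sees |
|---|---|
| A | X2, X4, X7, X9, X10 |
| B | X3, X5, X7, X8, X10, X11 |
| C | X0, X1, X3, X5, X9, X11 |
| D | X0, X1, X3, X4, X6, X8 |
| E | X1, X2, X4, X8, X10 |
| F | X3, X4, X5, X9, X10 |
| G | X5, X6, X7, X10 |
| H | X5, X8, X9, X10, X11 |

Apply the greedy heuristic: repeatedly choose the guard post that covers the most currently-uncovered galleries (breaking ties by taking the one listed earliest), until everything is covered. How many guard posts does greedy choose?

Greedy: pick B (covers 6 new) → pick D (covers 4 new) → pick A (covers 2 new). Total picks: 3.

3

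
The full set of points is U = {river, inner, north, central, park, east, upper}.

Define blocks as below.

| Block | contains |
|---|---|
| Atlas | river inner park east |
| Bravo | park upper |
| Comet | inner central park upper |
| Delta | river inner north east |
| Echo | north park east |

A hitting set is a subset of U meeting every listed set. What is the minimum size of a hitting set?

2

H = {park, east} meets every block (each contains at least one member of H), and |H| = 2.
The blocks Bravo, Delta are pairwise disjoint, so any hitting set needs a separate point for each — at least 2. Hence 2 is optimal.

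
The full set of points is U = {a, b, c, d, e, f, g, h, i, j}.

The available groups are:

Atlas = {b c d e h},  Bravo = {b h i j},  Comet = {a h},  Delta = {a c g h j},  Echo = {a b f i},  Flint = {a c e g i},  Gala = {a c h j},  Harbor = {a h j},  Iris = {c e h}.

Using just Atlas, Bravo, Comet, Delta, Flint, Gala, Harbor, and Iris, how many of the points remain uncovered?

Union of Atlas, Bravo, Comet, Delta, Flint, Gala, Harbor, Iris = {a, b, c, d, e, g, h, i, j}.
Not covered: f — 1 point.

1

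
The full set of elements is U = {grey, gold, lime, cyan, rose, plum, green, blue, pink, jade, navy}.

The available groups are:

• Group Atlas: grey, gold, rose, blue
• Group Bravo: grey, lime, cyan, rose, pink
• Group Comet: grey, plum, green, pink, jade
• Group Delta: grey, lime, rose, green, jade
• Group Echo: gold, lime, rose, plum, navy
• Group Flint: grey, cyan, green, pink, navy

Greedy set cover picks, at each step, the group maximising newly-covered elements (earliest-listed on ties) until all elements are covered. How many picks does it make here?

4

Greedy: pick Bravo (covers 5 new) → pick Comet (covers 3 new) → pick Atlas (covers 2 new) → pick Echo (covers 1 new). Total picks: 4.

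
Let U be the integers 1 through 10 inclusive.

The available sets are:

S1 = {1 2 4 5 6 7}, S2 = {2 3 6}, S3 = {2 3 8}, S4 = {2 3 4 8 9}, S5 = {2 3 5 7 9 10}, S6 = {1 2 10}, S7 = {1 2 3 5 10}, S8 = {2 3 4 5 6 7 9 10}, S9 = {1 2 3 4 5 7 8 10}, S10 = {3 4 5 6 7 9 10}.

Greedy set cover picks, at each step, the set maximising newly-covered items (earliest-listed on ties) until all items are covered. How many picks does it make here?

2

Greedy: pick S8 (covers 8 new) → pick S9 (covers 2 new). Total picks: 2.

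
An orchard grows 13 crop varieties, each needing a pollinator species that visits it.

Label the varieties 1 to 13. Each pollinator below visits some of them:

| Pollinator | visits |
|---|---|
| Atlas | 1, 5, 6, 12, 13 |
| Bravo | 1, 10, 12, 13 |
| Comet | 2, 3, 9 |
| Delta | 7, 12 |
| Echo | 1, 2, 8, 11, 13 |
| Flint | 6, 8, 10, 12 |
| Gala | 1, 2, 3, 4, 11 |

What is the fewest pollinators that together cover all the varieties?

5

Atlas and Comet and Delta and Flint and Gala together: Atlas ∪ Comet ∪ Delta ∪ Flint ∪ Gala = {1, 2, 3, 4, 5, 6, 7, 8, 9, 10, 11, 12, 13} — every variety is covered.
No 4 of the 7 pollinators cover everything (all 35 combinations miss at least one variety), so 5 is optimal.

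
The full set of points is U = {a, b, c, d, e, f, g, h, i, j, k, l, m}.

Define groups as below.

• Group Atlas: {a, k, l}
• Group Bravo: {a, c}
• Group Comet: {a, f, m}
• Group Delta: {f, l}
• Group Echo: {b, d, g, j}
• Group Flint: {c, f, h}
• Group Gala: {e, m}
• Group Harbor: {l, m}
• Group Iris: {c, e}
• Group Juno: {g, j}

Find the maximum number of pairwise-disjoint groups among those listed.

Bravo, Delta, Gala, Juno are pairwise disjoint (Bravo={a,c}; Delta={f,l}; Gala={e,m}; Juno={g,j}).
Every remaining group overlaps one of these, and no 5 of the listed groups are pairwise disjoint, so 4 is the maximum.

4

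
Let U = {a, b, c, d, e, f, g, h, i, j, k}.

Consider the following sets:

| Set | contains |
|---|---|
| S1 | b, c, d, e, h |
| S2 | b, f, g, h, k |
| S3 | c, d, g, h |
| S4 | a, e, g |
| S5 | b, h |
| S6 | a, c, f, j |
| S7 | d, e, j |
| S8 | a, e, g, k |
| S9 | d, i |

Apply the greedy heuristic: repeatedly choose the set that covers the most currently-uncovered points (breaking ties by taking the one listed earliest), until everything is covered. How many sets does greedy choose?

Greedy: pick S1 (covers 5 new) → pick S2 (covers 3 new) → pick S6 (covers 2 new) → pick S9 (covers 1 new). Total picks: 4.

4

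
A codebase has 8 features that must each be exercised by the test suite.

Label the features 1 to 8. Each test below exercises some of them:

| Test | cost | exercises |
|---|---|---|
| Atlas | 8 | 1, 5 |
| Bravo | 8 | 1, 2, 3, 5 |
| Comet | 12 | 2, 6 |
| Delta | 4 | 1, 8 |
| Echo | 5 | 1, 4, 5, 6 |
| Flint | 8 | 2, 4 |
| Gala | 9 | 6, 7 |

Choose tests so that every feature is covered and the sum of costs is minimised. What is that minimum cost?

26

Bravo, Delta, Echo, Gala together cover every feature (Bravo ∪ Delta ∪ Echo ∪ Gala = {1, 2, 3, 4, 5, 6, 7, 8}); total cost 8 + 4 + 5 + 9 = 26.
No covering selection has total cost below 26.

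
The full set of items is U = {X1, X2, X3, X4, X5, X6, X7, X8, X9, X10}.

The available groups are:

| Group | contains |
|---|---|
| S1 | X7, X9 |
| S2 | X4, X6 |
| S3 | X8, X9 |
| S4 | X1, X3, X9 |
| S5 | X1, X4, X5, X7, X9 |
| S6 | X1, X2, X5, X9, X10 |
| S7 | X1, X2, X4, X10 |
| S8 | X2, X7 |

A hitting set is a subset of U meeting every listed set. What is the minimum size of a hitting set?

The 3 items {X2, X4, X9} hit every group.
The groups S2, S3, S8 are pairwise disjoint, so any hitting set needs a separate item for each — at least 3. Hence 3 is optimal.

3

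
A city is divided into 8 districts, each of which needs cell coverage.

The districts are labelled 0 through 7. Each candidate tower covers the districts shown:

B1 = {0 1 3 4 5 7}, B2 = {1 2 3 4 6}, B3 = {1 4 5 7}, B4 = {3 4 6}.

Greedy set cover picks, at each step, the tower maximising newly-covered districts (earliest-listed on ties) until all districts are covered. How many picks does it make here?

2

Greedy: pick B1 (covers 6 new) → pick B2 (covers 2 new). Total picks: 2.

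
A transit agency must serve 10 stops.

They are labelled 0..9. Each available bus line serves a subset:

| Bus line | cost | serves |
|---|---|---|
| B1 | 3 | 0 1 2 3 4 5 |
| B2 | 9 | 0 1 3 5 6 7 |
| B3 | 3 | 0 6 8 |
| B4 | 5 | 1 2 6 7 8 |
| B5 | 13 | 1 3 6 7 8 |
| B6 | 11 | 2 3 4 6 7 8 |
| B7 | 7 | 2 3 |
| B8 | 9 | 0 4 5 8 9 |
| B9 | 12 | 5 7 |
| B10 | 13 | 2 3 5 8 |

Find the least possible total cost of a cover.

B1, B4, B8 together cover every stop (B1 ∪ B4 ∪ B8 = {0, 1, 2, 3, 4, 5, 6, 7, 8, 9}); total cost 3 + 5 + 9 = 17.
The greedy pick B1, B3, B4, B8 costs 20; no covering selection beats 17.

17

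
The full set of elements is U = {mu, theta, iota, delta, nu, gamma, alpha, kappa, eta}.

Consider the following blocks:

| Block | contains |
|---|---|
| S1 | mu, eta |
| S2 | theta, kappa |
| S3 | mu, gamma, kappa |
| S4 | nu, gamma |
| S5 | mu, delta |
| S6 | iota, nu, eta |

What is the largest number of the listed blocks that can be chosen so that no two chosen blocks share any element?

3

S2, S5, S6 are pairwise disjoint (S2={theta,kappa}; S5={mu,delta}; S6={iota,nu,eta}).
Every remaining block overlaps one of these, and no 4 of the listed blocks are pairwise disjoint, so 3 is the maximum.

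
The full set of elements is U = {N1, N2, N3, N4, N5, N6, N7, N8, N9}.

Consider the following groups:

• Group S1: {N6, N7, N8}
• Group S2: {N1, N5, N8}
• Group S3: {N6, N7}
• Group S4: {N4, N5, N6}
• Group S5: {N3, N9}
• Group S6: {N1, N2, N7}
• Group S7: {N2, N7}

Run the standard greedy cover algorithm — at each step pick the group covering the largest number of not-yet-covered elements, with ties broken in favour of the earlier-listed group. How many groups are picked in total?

5

Greedy: pick S1 (covers 3 new) → pick S2 (covers 2 new) → pick S5 (covers 2 new) → pick S4 (covers 1 new) → pick S6 (covers 1 new). Total picks: 5.
(The true minimum cover uses only 4 groups, so greedy is not optimal here.)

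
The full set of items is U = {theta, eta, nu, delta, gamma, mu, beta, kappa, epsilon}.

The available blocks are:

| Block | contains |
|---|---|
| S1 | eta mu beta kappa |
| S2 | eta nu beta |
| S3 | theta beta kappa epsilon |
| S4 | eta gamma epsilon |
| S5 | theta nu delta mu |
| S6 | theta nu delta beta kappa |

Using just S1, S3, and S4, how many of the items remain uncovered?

2

Union of S1, S3, S4 = {theta, eta, gamma, mu, beta, kappa, epsilon}.
Not covered: nu, delta — 2 items.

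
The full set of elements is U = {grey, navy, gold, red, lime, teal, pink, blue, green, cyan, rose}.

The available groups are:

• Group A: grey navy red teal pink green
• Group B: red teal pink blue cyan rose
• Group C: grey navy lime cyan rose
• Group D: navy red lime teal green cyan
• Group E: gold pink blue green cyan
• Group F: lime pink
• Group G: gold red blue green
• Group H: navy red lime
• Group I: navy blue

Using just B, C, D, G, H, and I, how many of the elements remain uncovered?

0

Union of B, C, D, G, H, I = {grey, navy, gold, red, lime, teal, pink, blue, green, cyan, rose} — that's every element, so 0 are uncovered.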